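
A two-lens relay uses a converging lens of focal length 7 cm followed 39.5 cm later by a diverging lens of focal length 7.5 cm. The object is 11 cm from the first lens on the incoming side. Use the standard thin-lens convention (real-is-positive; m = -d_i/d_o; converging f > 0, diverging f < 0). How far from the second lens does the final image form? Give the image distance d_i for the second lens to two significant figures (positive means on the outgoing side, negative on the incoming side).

-5.5 cm

Applying the thin-lens equation to the first lens, 1/7 = 1/11 + 1/d_i1, which gives d_i1 = 19.250 cm.
That image sits 20.250 cm in front of the second lens, so d_o2 = 20.250 cm.
Applying the thin-lens equation again with f_2 = -7.5 cm and d_o2 = 20.250 cm gives d_i2 = -5.473 cm.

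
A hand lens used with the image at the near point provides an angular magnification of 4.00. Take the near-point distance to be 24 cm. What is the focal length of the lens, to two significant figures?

8.0 cm

For the image at the near point, M = 1 + D/f.
f = D/(M - 1) = 24/(4.0 - 1) = 8.000 cm.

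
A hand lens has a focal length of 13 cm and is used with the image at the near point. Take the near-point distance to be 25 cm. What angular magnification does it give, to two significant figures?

M = 1 + D/f = 1 + 25/13 = 2.923.

2.9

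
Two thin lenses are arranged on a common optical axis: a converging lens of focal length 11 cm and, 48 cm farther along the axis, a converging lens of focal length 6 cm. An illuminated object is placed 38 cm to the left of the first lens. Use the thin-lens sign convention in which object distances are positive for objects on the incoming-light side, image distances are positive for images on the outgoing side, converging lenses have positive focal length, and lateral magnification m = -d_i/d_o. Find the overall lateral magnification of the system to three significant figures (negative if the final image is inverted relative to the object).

0.0922

Lens 1: 1/d_i1 = 1/f_1 - 1/d_o1 = 1/11 - 1/38 = 0.06459 cm^-1, so d_i1 = 15.481 cm.
m_1 = -(15.481)/38 = -0.4074.
Object distance for lens 2: d_o2 = 48 - 15.481 = 32.519 cm.
Lens 2: 1/d_i2 = 1/f_2 - 1/d_o2 = 1/6 - 1/(32.519) = 0.13591 cm^-1, so d_i2 = 7.358 cm.
m_2 = -(7.358)/(32.519) = -0.2263.
Overall magnification: m = m_1 m_2 = 0.0922.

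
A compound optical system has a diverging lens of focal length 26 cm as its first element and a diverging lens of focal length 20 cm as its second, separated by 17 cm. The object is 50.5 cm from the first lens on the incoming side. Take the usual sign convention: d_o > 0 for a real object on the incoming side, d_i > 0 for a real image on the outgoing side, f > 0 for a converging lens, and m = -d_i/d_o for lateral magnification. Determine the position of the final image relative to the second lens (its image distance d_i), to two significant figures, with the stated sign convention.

-13 cm

Lens 1: 1/d_i1 = 1/f_1 - 1/d_o1 = 1/(-26) - 1/50.5 = -0.05826 cm^-1, so d_i1 = -17.163 cm.
The intermediate image is virtual, 17.163 cm to the left of lens 1, so d_o2 = L - d_i1 = 17 - (-17.163) = 34.163 cm.
Lens 2: 1/d_i2 = 1/f_2 - 1/d_o2 = 1/(-20) - 1/(34.163) = -0.07927 cm^-1, so d_i2 = -12.615 cm.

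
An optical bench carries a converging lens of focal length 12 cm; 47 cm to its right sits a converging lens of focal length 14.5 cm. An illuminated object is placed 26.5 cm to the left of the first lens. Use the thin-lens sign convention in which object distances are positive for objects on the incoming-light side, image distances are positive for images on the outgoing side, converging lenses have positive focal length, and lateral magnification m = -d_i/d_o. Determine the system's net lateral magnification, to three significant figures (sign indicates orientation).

1.14

Lens 1: 1/d_i1 = 1/f_1 - 1/d_o1 = 1/12 - 1/26.5 = 0.04560 cm^-1, so d_i1 = 21.931 cm.
m_1 = -(21.931)/26.5 = -0.8276.
The intermediate image is 21.931 cm to the right of lens 1, so d_o2 = L - d_i1 = 47 - 21.931 = 25.069 cm.
Lens 2: 1/d_i2 = 1/f_2 - 1/d_o2 = 1/14.5 - 1/(25.069) = 0.02908 cm^-1, so d_i2 = 34.393 cm.
m_2 = -(34.393)/(25.069) = -1.3719.
The system's lateral magnification is m_1 m_2 = (-0.8276)(-1.3719) = 1.1354.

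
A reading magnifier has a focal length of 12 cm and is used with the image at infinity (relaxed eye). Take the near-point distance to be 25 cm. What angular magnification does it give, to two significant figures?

2.1

M = D/f = 25/12 = 2.083.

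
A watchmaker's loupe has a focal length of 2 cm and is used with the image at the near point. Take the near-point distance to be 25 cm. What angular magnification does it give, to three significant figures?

13.5

M = 1 + D/f = 1 + 25/2 = 13.500.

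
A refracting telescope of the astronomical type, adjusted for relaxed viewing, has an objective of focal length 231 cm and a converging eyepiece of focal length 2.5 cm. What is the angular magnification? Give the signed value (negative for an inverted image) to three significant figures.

M = -f_obj/f_eye = -231/(2.5) = -92.400.

-92.4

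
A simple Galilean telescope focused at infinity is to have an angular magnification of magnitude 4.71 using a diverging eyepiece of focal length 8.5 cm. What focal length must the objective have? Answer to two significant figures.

40 cm

|M| = f_obj/|f_eye|, so f_obj = |M| x |f_eye| = 4.71 x 8.5 = 40.035 cm.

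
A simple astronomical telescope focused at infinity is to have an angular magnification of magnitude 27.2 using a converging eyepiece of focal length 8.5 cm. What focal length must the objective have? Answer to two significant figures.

230 cm

|M| = f_obj/|f_eye|, so f_obj = |M| x |f_eye| = 27.2 x 8.5 = 231.200 cm.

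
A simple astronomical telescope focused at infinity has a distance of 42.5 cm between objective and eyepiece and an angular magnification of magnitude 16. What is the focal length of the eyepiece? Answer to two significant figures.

2.5 cm

In normal adjustment the tube length equals f_obj + f_eye and |M| = f_obj/f_eye.
So f_obj = 16 f_eye and 16 f_eye + f_eye = 42.5 cm, giving f_eye = 42.5/17 = 2.500 cm and f_obj = 40.000 cm.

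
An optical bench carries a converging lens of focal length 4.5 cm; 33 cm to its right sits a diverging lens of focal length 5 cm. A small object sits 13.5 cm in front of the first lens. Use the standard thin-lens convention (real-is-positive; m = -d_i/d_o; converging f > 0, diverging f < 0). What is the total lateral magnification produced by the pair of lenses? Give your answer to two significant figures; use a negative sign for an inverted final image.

Lens 1: 1/d_i1 = 1/f_1 - 1/d_o1 = 1/4.5 - 1/13.5 = 0.14815 cm^-1, so d_i1 = 6.750 cm.
m_1 = -(6.750)/13.5 = -0.5000.
Object distance for lens 2: d_o2 = 33 - 6.750 = 26.250 cm.
Lens 2: 1/d_i2 = 1/f_2 - 1/d_o2 = 1/(-5) - 1/(26.250) = -0.23810 cm^-1, so d_i2 = -4.200 cm.
m_2 = -(-4.200)/(26.250) = 0.1600.
Overall magnification: m = m_1 m_2 = -0.0800.

-0.080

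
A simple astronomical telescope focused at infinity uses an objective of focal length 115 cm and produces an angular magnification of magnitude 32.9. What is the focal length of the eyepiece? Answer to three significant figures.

|M| = f_obj/f_eye, so f_eye = f_obj/|M| = 115/32.9 = 3.495 cm.

3.50 cm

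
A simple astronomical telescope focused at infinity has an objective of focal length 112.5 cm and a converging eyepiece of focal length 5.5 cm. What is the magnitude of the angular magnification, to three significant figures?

20.5

|M| = f_obj/|f_eye| = 112.5/5.5 = 20.455.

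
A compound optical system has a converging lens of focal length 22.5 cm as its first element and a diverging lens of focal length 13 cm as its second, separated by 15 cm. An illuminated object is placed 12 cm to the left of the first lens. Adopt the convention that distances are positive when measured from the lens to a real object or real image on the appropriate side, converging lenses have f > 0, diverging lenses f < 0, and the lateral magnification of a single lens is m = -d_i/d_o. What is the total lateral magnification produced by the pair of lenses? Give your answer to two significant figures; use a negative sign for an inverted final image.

Applying the thin-lens equation to the first lens, 1/22.5 = 1/12 + 1/d_i1, which gives d_i1 = -25.714 cm.
Its lateral magnification is m_1 = -d_i1/d_o1 = -(-25.714)/12 = 2.1429.
With d_i1 < 0 the first image is virtual and lies on the object side; the object distance for lens 2 is d_o2 = 15 - (-25.714) = 40.714 cm.
Applying the thin-lens equation again with f_2 = -13 cm and d_o2 = 40.714 cm gives d_i2 = -9.854 cm.
m_2 = -(-9.854)/(40.714) = 0.2420.
The system's lateral magnification is m_1 m_2 = (2.1429)(0.2420) = 0.5186.

0.52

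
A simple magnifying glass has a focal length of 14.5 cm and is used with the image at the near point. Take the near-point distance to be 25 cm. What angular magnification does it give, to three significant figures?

M = 1 + D/f = 1 + 25/14.5 = 2.724.

2.72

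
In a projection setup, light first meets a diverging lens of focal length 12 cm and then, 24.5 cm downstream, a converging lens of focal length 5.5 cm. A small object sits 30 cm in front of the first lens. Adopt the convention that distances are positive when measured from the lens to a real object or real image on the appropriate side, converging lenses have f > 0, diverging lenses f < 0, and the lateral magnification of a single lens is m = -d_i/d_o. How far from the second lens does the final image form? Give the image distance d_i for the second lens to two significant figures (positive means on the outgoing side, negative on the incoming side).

6.6 cm

First lens: d_i1 = 1/(1/(-12) - 1/30) = -8.571 cm.
The intermediate image is virtual, 8.571 cm to the left of lens 1, so d_o2 = L - d_i1 = 24.5 - (-8.571) = 33.071 cm.
Second lens: d_i2 = 1/(1/5.5 - 1/(33.071)) = 6.597 cm.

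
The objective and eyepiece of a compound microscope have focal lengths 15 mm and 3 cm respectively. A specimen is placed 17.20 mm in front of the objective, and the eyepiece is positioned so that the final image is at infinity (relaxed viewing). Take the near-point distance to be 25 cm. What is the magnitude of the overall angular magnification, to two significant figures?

Convert to cm: f_obj = 15 mm = 1.5 cm; d_o = 17.20 mm = 1.72 cm.
Objective: 1/d_i = 1/f_obj - 1/d_o = 1/1.5 - 1/1.72 = 0.08527 cm^-1, so d_i = 11.727 cm.
m_obj = -d_i/d_o = -11.727/1.72 = -6.818.
Eyepiece angular magnification (image at infinity): M_eye = D/f_e = 25/3 = 8.333.
Overall M = m_obj x M_eye = (-6.818)(8.333) = -56.82.
|M| = 56.82.

57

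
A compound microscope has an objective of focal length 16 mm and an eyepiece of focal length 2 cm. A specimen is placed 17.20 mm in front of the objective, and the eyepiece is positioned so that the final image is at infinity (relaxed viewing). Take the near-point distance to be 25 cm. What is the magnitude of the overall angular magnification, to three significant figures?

167

Convert to cm: f_obj = 16 mm = 1.6 cm; d_o = 17.20 mm = 1.72 cm.
Objective: 1/d_i = 1/f_obj - 1/d_o = 1/1.6 - 1/1.72 = 0.04360 cm^-1, so d_i = 22.933 cm.
m_obj = -d_i/d_o = -22.933/1.72 = -13.333.
Eyepiece angular magnification (image at infinity): M_eye = D/f_e = 25/2 = 12.500.
Overall M = m_obj x M_eye = (-13.333)(12.500) = -166.67.
|M| = 166.67.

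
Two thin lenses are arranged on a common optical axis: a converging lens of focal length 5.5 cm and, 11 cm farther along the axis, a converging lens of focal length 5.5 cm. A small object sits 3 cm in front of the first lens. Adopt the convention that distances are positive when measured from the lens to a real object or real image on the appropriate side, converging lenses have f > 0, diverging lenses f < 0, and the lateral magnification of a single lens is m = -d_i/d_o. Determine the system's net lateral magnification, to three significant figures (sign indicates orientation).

Lens 1: 1/d_i1 = 1/f_1 - 1/d_o1 = 1/5.5 - 1/3 = -0.15152 cm^-1, so d_i1 = -6.600 cm.
m_1 = -(-6.600)/3 = 2.2000.
The intermediate image is virtual, 6.600 cm to the left of lens 1, so d_o2 = L - d_i1 = 11 - (-6.600) = 17.600 cm.
Lens 2: 1/d_i2 = 1/f_2 - 1/d_o2 = 1/5.5 - 1/(17.600) = 0.12500 cm^-1, so d_i2 = 8.000 cm.
m_2 = -(8.000)/(17.600) = -0.4545.
Total m = m_1 x m_2 = (2.2000)(-0.4545) = -1.0000.

-1.00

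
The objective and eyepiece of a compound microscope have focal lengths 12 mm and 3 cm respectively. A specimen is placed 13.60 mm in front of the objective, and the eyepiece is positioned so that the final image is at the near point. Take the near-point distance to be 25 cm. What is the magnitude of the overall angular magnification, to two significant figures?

70

Convert to cm: f_obj = 12 mm = 1.2 cm; d_o = 13.60 mm = 1.36 cm.
Objective: 1/d_i = 1/f_obj - 1/d_o = 1/1.2 - 1/1.36 = 0.09804 cm^-1, so d_i = 10.200 cm.
m_obj = -d_i/d_o = -10.200/1.36 = -7.500.
Eyepiece angular magnification (image at near point): M_eye = 1 + D/f_e = 1 + 25/3 = 9.333.
Overall M = m_obj x M_eye = (-7.500)(9.333) = -70.00.
|M| = 70.00.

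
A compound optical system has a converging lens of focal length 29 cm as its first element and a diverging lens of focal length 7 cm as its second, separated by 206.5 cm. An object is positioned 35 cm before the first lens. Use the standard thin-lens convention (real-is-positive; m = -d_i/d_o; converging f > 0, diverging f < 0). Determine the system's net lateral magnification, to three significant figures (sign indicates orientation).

First lens: d_i1 = 1/(1/29 - 1/35) = 169.167 cm.
m_1 = -(169.167)/35 = -4.8333.
Object distance for lens 2: d_o2 = 206.5 - 169.167 = 37.333 cm.
Second lens: d_i2 = 1/(1/(-7) - 1/(37.333)) = -5.895 cm.
m_2 = -(-5.895)/(37.333) = 0.1579.
Total m = m_1 x m_2 = (-4.8333)(0.1579) = -0.7632.

-0.763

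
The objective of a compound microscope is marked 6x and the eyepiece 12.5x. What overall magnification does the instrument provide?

75

The overall magnification of a compound microscope is the product of the objective and eyepiece magnifications:
M = M_obj x M_eye = 6 x 12.5 = 75.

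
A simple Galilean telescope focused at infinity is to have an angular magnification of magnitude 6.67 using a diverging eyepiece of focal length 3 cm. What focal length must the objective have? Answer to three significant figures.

|M| = f_obj/|f_eye|, so f_obj = |M| x |f_eye| = 6.67 x 3 = 20.010 cm.

20.0 cm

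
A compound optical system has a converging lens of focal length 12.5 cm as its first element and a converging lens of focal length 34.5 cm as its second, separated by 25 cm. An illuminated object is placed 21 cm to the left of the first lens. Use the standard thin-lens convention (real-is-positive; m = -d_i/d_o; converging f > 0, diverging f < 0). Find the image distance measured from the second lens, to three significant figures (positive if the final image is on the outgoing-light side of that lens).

5.03 cm

First lens: d_i1 = 1/(1/12.5 - 1/21) = 30.882 cm.
This image would form 30.882 cm past lens 1, i.e. 5.882 cm beyond lens 2, so it is a virtual object for lens 2: d_o2 = 25 - 30.882 = -5.882 cm.
Second lens: d_i2 = 1/(1/34.5 - 1/(-5.882)) = 5.025 cm.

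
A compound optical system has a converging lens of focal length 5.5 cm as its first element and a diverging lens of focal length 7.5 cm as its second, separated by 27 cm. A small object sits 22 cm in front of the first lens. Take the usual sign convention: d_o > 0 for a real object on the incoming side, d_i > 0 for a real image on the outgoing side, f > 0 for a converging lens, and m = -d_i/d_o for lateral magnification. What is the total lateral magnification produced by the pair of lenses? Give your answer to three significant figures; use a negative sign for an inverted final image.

First lens: d_i1 = 1/(1/5.5 - 1/22) = 7.333 cm.
m_1 = -(7.333)/22 = -0.3333.
That image sits 19.667 cm in front of the second lens, so d_o2 = 19.667 cm.
Second lens: d_i2 = 1/(1/(-7.5) - 1/(19.667)) = -5.429 cm.
m_2 = -(-5.429)/(19.667) = 0.2761.
Total m = m_1 x m_2 = (-0.3333)(0.2761) = -0.0920.

-0.0920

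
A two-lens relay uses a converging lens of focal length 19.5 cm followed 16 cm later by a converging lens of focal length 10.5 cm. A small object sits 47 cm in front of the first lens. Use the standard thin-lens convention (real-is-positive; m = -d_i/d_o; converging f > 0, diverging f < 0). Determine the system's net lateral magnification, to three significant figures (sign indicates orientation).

-0.268

Applying the thin-lens equation to the first lens, 1/19.5 = 1/47 + 1/d_i1, which gives d_i1 = 33.327 cm.
Its lateral magnification is m_1 = -d_i1/d_o1 = -(33.327)/47 = -0.7091.
This image would form 33.327 cm past lens 1, i.e. 17.327 cm beyond lens 2, so it is a virtual object for lens 2: d_o2 = 16 - 33.327 = -17.327 cm.
Applying the thin-lens equation again with f_2 = 10.5 cm and d_o2 = -17.327 cm gives d_i2 = 6.538 cm.
m_2 = -(6.538)/(-17.327) = 0.3773.
The system's lateral magnification is m_1 m_2 = (-0.7091)(0.3773) = -0.2676.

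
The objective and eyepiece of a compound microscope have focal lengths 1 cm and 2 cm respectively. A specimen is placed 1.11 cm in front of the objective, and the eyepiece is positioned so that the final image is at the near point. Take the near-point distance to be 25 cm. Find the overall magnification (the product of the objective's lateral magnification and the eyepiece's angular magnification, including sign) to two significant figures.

Objective: 1/d_i = 1/f_obj - 1/d_o = 1/1 - 1/1.11 = 0.09910 cm^-1, so d_i = 10.091 cm.
m_obj = -d_i/d_o = -10.091/1.11 = -9.091.
Eyepiece angular magnification (image at near point): M_eye = 1 + D/f_e = 1 + 25/2 = 13.500.
Overall M = m_obj x M_eye = (-9.091)(13.500) = -122.73.

-120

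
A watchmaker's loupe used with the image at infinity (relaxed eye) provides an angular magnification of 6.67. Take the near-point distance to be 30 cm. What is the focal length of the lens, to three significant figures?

4.50 cm

For the image at infinity, M = D/f.
f = D/M = 30/6.67 = 4.498 cm.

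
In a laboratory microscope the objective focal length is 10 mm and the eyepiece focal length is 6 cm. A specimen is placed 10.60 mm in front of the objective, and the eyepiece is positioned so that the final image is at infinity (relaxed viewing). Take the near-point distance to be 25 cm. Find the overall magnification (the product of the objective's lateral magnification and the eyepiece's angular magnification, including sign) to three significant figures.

-69.4

Convert to cm: f_obj = 10 mm = 1 cm; d_o = 10.60 mm = 1.06 cm.
Objective: 1/d_i = 1/f_obj - 1/d_o = 1/1 - 1/1.06 = 0.05660 cm^-1, so d_i = 17.667 cm.
m_obj = -d_i/d_o = -17.667/1.06 = -16.667.
Eyepiece angular magnification (image at infinity): M_eye = D/f_e = 25/6 = 4.167.
Overall M = m_obj x M_eye = (-16.667)(4.167) = -69.44.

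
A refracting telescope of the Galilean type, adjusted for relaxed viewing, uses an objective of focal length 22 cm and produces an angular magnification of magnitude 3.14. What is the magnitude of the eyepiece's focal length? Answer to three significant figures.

|M| = f_obj/|f_eye|, so |f_eye| = f_obj/|M| = 22/3.14 = 7.006 cm.
(The eyepiece is diverging, so its signed focal length is -7.006 cm.)

7.01 cm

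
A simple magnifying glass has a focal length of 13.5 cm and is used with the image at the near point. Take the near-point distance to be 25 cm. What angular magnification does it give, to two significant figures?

2.9

M = 1 + D/f = 1 + 25/13.5 = 2.852.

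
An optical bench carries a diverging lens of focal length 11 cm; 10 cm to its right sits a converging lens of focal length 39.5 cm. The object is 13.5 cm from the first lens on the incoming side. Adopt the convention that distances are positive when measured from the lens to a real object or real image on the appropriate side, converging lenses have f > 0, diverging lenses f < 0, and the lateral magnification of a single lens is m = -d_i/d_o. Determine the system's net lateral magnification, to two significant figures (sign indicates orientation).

First lens: d_i1 = 1/(1/(-11) - 1/13.5) = -6.061 cm.
m_1 = -(-6.061)/13.5 = 0.4490.
The intermediate image is virtual, 6.061 cm to the left of lens 1, so d_o2 = L - d_i1 = 10 - (-6.061) = 16.061 cm.
Second lens: d_i2 = 1/(1/39.5 - 1/(16.061)) = -27.067 cm.
m_2 = -(-27.067)/(16.061) = 1.6852.
Overall magnification: m = m_1 m_2 = 0.7566.

0.76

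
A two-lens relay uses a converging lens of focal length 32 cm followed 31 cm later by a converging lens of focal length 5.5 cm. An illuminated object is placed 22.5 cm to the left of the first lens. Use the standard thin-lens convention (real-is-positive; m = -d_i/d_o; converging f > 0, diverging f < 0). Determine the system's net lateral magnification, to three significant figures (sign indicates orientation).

-0.183

Lens 1: 1/d_i1 = 1/f_1 - 1/d_o1 = 1/32 - 1/22.5 = -0.01319 cm^-1, so d_i1 = -75.789 cm.
m_1 = -(-75.789)/22.5 = 3.3684.
The intermediate image is virtual, 75.789 cm to the left of lens 1, so d_o2 = L - d_i1 = 31 - (-75.789) = 106.789 cm.
Lens 2: 1/d_i2 = 1/f_2 - 1/d_o2 = 1/5.5 - 1/(106.789) = 0.17245 cm^-1, so d_i2 = 5.799 cm.
m_2 = -(5.799)/(106.789) = -0.0543.
The system's lateral magnification is m_1 m_2 = (3.3684)(-0.0543) = -0.1829.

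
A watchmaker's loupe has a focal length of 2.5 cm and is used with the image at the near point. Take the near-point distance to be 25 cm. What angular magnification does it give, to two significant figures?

11

M = 1 + D/f = 1 + 25/2.5 = 11.000.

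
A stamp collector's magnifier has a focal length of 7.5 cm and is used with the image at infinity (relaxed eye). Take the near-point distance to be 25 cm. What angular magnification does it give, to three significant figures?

3.33

M = D/f = 25/7.5 = 3.333.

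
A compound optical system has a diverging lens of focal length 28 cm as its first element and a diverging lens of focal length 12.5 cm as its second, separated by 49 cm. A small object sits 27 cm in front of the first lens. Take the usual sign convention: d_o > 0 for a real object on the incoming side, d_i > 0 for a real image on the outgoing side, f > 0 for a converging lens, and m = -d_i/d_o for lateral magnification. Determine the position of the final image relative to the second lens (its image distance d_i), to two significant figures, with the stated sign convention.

Applying the thin-lens equation to the first lens, 1/(-28) = 1/27 + 1/d_i1, which gives d_i1 = -13.745 cm.
With d_i1 < 0 the first image is virtual and lies on the object side; the object distance for lens 2 is d_o2 = 49 - (-13.745) = 62.745 cm.
Applying the thin-lens equation again with f_2 = -12.5 cm and d_o2 = 62.745 cm gives d_i2 = -10.423 cm.

-10 cm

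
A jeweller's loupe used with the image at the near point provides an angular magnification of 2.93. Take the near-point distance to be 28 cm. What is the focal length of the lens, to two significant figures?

15 cm

For the image at the near point, M = 1 + D/f.
f = D/(M - 1) = 28/(2.93 - 1) = 14.508 cm.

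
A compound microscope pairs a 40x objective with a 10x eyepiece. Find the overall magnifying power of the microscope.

400

The overall magnification of a compound microscope is the product of the objective and eyepiece magnifications:
M = M_obj x M_eye = 40 x 10 = 400.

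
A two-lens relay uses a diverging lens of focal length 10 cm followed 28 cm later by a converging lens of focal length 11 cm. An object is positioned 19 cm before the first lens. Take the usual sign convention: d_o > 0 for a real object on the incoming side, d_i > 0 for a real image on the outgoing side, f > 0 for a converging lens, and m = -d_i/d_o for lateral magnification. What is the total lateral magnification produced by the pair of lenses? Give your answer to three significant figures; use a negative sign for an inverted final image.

First lens: d_i1 = 1/(1/(-10) - 1/19) = -6.552 cm.
m_1 = -(-6.552)/19 = 0.3448.
The intermediate image is virtual, 6.552 cm to the left of lens 1, so d_o2 = L - d_i1 = 28 - (-6.552) = 34.552 cm.
Second lens: d_i2 = 1/(1/11 - 1/(34.552)) = 16.138 cm.
m_2 = -(16.138)/(34.552) = -0.4671.
Overall magnification: m = m_1 m_2 = -0.1611.

-0.161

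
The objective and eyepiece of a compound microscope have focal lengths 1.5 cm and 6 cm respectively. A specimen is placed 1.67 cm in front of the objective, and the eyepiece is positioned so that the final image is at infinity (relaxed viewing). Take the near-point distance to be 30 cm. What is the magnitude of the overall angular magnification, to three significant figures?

44.1

Objective: 1/d_i = 1/f_obj - 1/d_o = 1/1.5 - 1/1.67 = 0.06786 cm^-1, so d_i = 14.735 cm.
m_obj = -d_i/d_o = -14.735/1.67 = -8.824.
Eyepiece angular magnification (image at infinity): M_eye = D/f_e = 30/6 = 5.000.
Overall M = m_obj x M_eye = (-8.824)(5.000) = -44.12.
|M| = 44.12.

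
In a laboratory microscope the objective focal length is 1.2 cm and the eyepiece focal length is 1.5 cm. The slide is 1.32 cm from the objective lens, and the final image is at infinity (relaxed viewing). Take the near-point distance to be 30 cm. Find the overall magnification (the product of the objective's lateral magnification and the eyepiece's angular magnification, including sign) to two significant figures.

-200

Objective: 1/d_i = 1/f_obj - 1/d_o = 1/1.2 - 1/1.32 = 0.07576 cm^-1, so d_i = 13.200 cm.
m_obj = -d_i/d_o = -13.200/1.32 = -10.000.
Eyepiece angular magnification (image at infinity): M_eye = D/f_e = 30/1.5 = 20.000.
Overall M = m_obj x M_eye = (-10.000)(20.000) = -200.00.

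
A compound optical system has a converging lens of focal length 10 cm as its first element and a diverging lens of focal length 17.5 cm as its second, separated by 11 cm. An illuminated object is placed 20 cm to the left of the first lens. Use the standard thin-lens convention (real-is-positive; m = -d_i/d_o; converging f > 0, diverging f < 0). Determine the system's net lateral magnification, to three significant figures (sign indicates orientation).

-2.06

Applying the thin-lens equation to the first lens, 1/10 = 1/20 + 1/d_i1, which gives d_i1 = 20.000 cm.
Its lateral magnification is m_1 = -d_i1/d_o1 = -(20.000)/20 = -1.0000.
Since 20.000 cm > 11 cm, the first image lies past the second lens and serves as a virtual object: d_o2 = L - d_i1 = -9.000 cm.
Applying the thin-lens equation again with f_2 = -17.5 cm and d_o2 = -9.000 cm gives d_i2 = 18.529 cm.
m_2 = -(18.529)/(-9.000) = 2.0588.
Overall magnification: m = m_1 m_2 = -2.0588.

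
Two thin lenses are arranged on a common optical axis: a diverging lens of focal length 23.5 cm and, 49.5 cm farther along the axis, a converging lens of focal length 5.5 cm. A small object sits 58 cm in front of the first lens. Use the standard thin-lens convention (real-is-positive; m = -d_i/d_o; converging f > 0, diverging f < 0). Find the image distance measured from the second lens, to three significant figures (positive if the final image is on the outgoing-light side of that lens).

6.00 cm

Applying the thin-lens equation to the first lens, 1/(-23.5) = 1/58 + 1/d_i1, which gives d_i1 = -16.724 cm.
The intermediate image is virtual, 16.724 cm to the left of lens 1, so d_o2 = L - d_i1 = 49.5 - (-16.724) = 66.224 cm.
Applying the thin-lens equation again with f_2 = 5.5 cm and d_o2 = 66.224 cm gives d_i2 = 5.998 cm.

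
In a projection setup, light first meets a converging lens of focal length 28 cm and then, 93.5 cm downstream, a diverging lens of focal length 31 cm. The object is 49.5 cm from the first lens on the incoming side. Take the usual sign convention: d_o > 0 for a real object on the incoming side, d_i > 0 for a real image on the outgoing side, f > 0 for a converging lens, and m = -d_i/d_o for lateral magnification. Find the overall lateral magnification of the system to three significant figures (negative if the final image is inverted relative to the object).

-0.672

Applying the thin-lens equation to the first lens, 1/28 = 1/49.5 + 1/d_i1, which gives d_i1 = 64.465 cm.
Its lateral magnification is m_1 = -d_i1/d_o1 = -(64.465)/49.5 = -1.3023.
The intermediate image is 64.465 cm to the right of lens 1, so d_o2 = L - d_i1 = 93.5 - 64.465 = 29.035 cm.
Applying the thin-lens equation again with f_2 = -31 cm and d_o2 = 29.035 cm gives d_i2 = -14.993 cm.
m_2 = -(-14.993)/(29.035) = 0.5164.
The system's lateral magnification is m_1 m_2 = (-1.3023)(0.5164) = -0.6725.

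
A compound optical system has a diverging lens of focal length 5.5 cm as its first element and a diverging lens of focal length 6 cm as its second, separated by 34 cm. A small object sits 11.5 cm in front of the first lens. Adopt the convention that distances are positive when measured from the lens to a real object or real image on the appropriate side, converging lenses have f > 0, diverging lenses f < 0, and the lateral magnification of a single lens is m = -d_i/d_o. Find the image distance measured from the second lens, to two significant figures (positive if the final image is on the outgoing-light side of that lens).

First lens: d_i1 = 1/(1/(-5.5) - 1/11.5) = -3.721 cm.
With d_i1 < 0 the first image is virtual and lies on the object side; the object distance for lens 2 is d_o2 = 34 - (-3.721) = 37.721 cm.
Second lens: d_i2 = 1/(1/(-6) - 1/(37.721)) = -5.177 cm.

-5.2 cm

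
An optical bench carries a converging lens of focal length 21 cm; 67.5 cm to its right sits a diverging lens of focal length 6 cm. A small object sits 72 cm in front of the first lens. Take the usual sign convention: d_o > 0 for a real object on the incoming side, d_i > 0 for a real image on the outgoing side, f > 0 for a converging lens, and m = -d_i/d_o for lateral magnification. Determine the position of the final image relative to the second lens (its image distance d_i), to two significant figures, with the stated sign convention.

-5.2 cm

First lens: d_i1 = 1/(1/21 - 1/72) = 29.647 cm.
Object distance for lens 2: d_o2 = 67.5 - 29.647 = 37.853 cm.
Second lens: d_i2 = 1/(1/(-6) - 1/(37.853)) = -5.179 cm.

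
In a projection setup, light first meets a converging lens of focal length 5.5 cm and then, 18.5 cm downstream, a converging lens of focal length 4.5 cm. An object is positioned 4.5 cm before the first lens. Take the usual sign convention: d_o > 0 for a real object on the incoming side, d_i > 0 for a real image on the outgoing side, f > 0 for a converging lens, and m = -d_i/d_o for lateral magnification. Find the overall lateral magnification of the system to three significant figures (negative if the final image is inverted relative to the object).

-0.639

Applying the thin-lens equation to the first lens, 1/5.5 = 1/4.5 + 1/d_i1, which gives d_i1 = -24.750 cm.
Its lateral magnification is m_1 = -d_i1/d_o1 = -(-24.750)/4.5 = 5.5000.
The intermediate image is virtual, 24.750 cm to the left of lens 1, so d_o2 = L - d_i1 = 18.5 - (-24.750) = 43.250 cm.
Applying the thin-lens equation again with f_2 = 4.5 cm and d_o2 = 43.250 cm gives d_i2 = 5.023 cm.
m_2 = -(5.023)/(43.250) = -0.1161.
Total m = m_1 x m_2 = (5.5000)(-0.1161) = -0.6387.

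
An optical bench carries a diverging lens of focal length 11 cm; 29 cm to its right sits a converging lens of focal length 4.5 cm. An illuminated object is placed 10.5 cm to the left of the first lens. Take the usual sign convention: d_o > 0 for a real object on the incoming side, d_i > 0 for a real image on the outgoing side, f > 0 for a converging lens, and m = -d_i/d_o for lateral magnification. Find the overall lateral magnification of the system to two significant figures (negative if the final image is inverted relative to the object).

-0.077

Lens 1: 1/d_i1 = 1/f_1 - 1/d_o1 = 1/(-11) - 1/10.5 = -0.18615 cm^-1, so d_i1 = -5.372 cm.
m_1 = -(-5.372)/10.5 = 0.5116.
With d_i1 < 0 the first image is virtual and lies on the object side; the object distance for lens 2 is d_o2 = 29 - (-5.372) = 34.372 cm.
Lens 2: 1/d_i2 = 1/f_2 - 1/d_o2 = 1/4.5 - 1/(34.372) = 0.19313 cm^-1, so d_i2 = 5.178 cm.
m_2 = -(5.178)/(34.372) = -0.1506.
Overall magnification: m = m_1 m_2 = -0.0771.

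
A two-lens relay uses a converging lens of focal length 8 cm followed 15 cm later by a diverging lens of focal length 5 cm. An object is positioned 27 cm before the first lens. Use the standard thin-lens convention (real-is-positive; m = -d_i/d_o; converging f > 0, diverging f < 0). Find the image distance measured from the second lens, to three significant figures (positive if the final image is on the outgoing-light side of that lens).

Applying the thin-lens equation to the first lens, 1/8 = 1/27 + 1/d_i1, which gives d_i1 = 11.368 cm.
Object distance for lens 2: d_o2 = 15 - 11.368 = 3.632 cm.
Applying the thin-lens equation again with f_2 = -5 cm and d_o2 = 3.632 cm gives d_i2 = -2.104 cm.

-2.10 cm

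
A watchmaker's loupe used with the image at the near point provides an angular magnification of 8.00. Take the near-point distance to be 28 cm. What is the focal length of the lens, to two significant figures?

For the image at the near point, M = 1 + D/f.
f = D/(M - 1) = 28/(8.0 - 1) = 4.000 cm.

4.0 cm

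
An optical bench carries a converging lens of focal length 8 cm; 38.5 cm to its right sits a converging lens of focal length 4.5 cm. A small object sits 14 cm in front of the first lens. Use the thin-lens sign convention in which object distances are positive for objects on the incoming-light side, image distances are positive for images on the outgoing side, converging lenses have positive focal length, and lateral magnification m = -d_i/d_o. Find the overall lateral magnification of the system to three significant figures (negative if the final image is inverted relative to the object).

0.391

Applying the thin-lens equation to the first lens, 1/8 = 1/14 + 1/d_i1, which gives d_i1 = 18.667 cm.
Its lateral magnification is m_1 = -d_i1/d_o1 = -(18.667)/14 = -1.3333.
Object distance for lens 2: d_o2 = 38.5 - 18.667 = 19.833 cm.
Applying the thin-lens equation again with f_2 = 4.5 cm and d_o2 = 19.833 cm gives d_i2 = 5.821 cm.
m_2 = -(5.821)/(19.833) = -0.2935.
The system's lateral magnification is m_1 m_2 = (-1.3333)(-0.2935) = 0.3913.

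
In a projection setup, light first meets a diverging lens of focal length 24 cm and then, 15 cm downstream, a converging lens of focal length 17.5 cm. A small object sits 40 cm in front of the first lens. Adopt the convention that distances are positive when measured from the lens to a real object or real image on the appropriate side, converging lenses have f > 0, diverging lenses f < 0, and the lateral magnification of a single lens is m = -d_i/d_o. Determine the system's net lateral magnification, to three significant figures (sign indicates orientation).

-0.525

Lens 1: 1/d_i1 = 1/f_1 - 1/d_o1 = 1/(-24) - 1/40 = -0.06667 cm^-1, so d_i1 = -15.000 cm.
m_1 = -(-15.000)/40 = 0.3750.
With d_i1 < 0 the first image is virtual and lies on the object side; the object distance for lens 2 is d_o2 = 15 - (-15.000) = 30.000 cm.
Lens 2: 1/d_i2 = 1/f_2 - 1/d_o2 = 1/17.5 - 1/(30.000) = 0.02381 cm^-1, so d_i2 = 42.000 cm.
m_2 = -(42.000)/(30.000) = -1.4000.
Total m = m_1 x m_2 = (0.3750)(-1.4000) = -0.5250.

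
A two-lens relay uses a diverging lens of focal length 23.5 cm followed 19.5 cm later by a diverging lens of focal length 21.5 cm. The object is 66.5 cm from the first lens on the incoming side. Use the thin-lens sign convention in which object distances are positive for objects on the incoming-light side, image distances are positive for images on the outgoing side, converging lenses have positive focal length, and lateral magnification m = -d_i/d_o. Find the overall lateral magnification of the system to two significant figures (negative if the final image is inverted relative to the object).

Applying the thin-lens equation to the first lens, 1/(-23.5) = 1/66.5 + 1/d_i1, which gives d_i1 = -17.364 cm.
Its lateral magnification is m_1 = -d_i1/d_o1 = -(-17.364)/66.5 = 0.2611.
With d_i1 < 0 the first image is virtual and lies on the object side; the object distance for lens 2 is d_o2 = 19.5 - (-17.364) = 36.864 cm.
Applying the thin-lens equation again with f_2 = -21.5 cm and d_o2 = 36.864 cm gives d_i2 = -13.580 cm.
m_2 = -(-13.580)/(36.864) = 0.3684.
Total m = m_1 x m_2 = (0.2611)(0.3684) = 0.0962.

0.096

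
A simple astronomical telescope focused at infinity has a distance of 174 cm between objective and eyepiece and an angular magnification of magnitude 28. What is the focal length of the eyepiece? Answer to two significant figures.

In normal adjustment the tube length equals f_obj + f_eye and |M| = f_obj/f_eye.
So f_obj = 28 f_eye and 28 f_eye + f_eye = 174 cm, giving f_eye = 174/29 = 6.000 cm and f_obj = 168.000 cm.

6.0 cm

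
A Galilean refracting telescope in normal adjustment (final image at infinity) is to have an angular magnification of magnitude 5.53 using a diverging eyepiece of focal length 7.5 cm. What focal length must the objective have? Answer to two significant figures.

|M| = f_obj/|f_eye|, so f_obj = |M| x |f_eye| = 5.53 x 7.5 = 41.475 cm.

41 cm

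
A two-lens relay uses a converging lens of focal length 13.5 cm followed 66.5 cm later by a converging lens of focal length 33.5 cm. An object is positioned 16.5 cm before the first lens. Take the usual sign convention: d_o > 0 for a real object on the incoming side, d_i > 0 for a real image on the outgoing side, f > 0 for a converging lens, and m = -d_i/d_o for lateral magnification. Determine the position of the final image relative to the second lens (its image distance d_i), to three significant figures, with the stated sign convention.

6.29 cm

Lens 1: 1/d_i1 = 1/f_1 - 1/d_o1 = 1/13.5 - 1/16.5 = 0.01347 cm^-1, so d_i1 = 74.250 cm.
This image would form 74.250 cm past lens 1, i.e. 7.750 cm beyond lens 2, so it is a virtual object for lens 2: d_o2 = 66.5 - 74.250 = -7.750 cm.
Lens 2: 1/d_i2 = 1/f_2 - 1/d_o2 = 1/33.5 - 1/(-7.750) = 0.15888 cm^-1, so d_i2 = 6.294 cm.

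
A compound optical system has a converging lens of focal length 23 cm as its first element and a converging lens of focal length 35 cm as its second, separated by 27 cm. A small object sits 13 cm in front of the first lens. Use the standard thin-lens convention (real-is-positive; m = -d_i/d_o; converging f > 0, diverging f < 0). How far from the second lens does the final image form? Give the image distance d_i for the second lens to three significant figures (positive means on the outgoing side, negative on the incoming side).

90.9 cm

Lens 1: 1/d_i1 = 1/f_1 - 1/d_o1 = 1/23 - 1/13 = -0.03344 cm^-1, so d_i1 = -29.900 cm.
With d_i1 < 0 the first image is virtual and lies on the object side; the object distance for lens 2 is d_o2 = 27 - (-29.900) = 56.900 cm.
Lens 2: 1/d_i2 = 1/f_2 - 1/d_o2 = 1/35 - 1/(56.900) = 0.01100 cm^-1, so d_i2 = 90.936 cm.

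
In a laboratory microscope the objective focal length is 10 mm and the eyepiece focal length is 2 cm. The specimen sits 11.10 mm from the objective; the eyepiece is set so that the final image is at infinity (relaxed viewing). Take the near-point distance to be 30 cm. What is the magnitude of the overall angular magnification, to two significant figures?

Convert to cm: f_obj = 10 mm = 1 cm; d_o = 11.10 mm = 1.11 cm.
Objective: 1/d_i = 1/f_obj - 1/d_o = 1/1 - 1/1.11 = 0.09910 cm^-1, so d_i = 10.091 cm.
m_obj = -d_i/d_o = -10.091/1.11 = -9.091.
Eyepiece angular magnification (image at infinity): M_eye = D/f_e = 30/2 = 15.000.
Overall M = m_obj x M_eye = (-9.091)(15.000) = -136.36.
|M| = 136.36.

140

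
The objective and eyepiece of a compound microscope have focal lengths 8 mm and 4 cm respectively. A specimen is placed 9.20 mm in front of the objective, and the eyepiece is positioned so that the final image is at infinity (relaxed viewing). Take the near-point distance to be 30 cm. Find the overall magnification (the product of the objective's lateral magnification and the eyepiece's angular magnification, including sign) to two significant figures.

Convert to cm: f_obj = 8 mm = 0.8 cm; d_o = 9.20 mm = 0.92 cm.
Objective: 1/d_i = 1/f_obj - 1/d_o = 1/0.8 - 1/0.92 = 0.16304 cm^-1, so d_i = 6.133 cm.
m_obj = -d_i/d_o = -6.133/0.92 = -6.667.
Eyepiece angular magnification (image at infinity): M_eye = D/f_e = 30/4 = 7.500.
Overall M = m_obj x M_eye = (-6.667)(7.500) = -50.00.

-50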